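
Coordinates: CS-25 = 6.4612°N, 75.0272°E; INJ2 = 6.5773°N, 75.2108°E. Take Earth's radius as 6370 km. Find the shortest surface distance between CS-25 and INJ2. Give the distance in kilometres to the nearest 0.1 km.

24.0 km

Δφ = 0.1161°,  Δλ = 0.1836°
a = sin²(Δφ/2) + cos φ₁ cos φ₂ sin²(Δλ/2) = 0.000004
c = 2·arcsin(√a) = 0.003774 rad = 0.2162°
d = R·c = 6370 × 0.003774 = 24.0 km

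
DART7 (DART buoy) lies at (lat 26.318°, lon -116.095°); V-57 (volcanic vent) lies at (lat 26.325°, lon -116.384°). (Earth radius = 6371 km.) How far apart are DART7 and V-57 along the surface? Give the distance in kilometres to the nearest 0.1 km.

Δφ = 0.0070°,  Δλ = -0.2890°
a = sin²(Δφ/2) + cos φ₁ cos φ₂ sin²(Δλ/2) = 0.000005
c = 2·arcsin(√a) = 0.004523 rad = 0.2591°
d = R·c = 6371 × 0.004523 = 28.8 km

28.8 km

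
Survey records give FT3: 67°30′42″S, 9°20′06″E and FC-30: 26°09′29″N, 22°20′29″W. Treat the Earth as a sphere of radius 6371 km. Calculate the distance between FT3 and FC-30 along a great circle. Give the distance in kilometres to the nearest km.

10743 km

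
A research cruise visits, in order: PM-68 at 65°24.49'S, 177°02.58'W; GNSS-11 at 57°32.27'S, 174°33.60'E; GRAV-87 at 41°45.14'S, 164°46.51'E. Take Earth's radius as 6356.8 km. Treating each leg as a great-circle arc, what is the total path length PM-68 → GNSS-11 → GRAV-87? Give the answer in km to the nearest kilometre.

PM-68: φ = -65.40817°, λ = -177.04300°
GNSS-11: φ = -57.53783°, λ = +174.56000°
GRAV-87: φ = -41.75233°, λ = +164.77517°
PM-68→GNSS-11: c = 0.153866 rad, d = 978.09 km
GNSS-11→GRAV-87: c = 0.296168 rad, d = 1882.68 km
Total = 978.09 + 1882.68 = 2860.78 km

2861 km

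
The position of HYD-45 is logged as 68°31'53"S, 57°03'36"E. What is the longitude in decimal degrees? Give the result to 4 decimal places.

57.0600°E

57° + 3′/60 + 36″/3600 = 57 + 0.05000 + 0.01000 = 57.0600°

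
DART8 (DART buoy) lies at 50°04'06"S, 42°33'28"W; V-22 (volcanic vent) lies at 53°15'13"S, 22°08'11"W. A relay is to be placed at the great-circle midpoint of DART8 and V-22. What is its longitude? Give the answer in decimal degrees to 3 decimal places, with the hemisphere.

DART8: φ = -50.06833°, λ = -42.55778°
V-22: φ = -53.25361°, λ = -22.13639°
Bx = cos φ₂ cos Δλ = 0.560674,  By = cos φ₂ sin Δλ = 0.208751
φₘ = atan2(sin φ₁ + sin φ₂, √((cos φ₁ + Bx)² + By²)) = -52.10461°
λₘ = λ₁ + atan2(By, cos φ₁ + Bx) = -32.70990°

32.710°W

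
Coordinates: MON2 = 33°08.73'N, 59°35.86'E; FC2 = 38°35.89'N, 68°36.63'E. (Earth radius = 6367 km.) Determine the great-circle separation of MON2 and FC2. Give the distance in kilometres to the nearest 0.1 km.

MON2: φ = +33.14550°, λ = +59.59767°
FC2: φ = +38.59817°, λ = +68.61050°
Δφ = 5.4527°,  Δλ = 9.0128°
a = sin²(Δφ/2) + cos φ₁ cos φ₂ sin²(Δλ/2) = 0.006302
c = 2·arcsin(√a) = 0.158939 rad = 9.1066°
d = R·c = 6367 × 0.158939 = 1012.0 km

1012.0 km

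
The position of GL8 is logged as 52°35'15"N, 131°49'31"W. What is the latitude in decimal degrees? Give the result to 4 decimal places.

52.5875°N

52° + 35′/60 + 15″/3600 = 52 + 0.58333 + 0.00417 = 52.5875°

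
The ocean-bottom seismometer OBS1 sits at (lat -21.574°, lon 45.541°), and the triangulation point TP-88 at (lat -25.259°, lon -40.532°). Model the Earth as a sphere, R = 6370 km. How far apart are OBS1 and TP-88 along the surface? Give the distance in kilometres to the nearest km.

Δφ = -3.6850°,  Δλ = -86.0730°
a = sin²(Δφ/2) + cos φ₁ cos φ₂ sin²(Δλ/2) = 0.392750
c = 2·arcsin(√a) = 1.354615 rad = 77.6137°
d = R·c = 6370 × 1.354615 = 8628.9 km

8629 km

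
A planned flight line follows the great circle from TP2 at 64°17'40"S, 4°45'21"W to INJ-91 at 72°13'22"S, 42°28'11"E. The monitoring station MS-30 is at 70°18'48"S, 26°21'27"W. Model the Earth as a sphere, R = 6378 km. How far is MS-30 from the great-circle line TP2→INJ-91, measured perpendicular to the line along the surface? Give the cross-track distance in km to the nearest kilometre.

TP2: φ = -64.29444°, λ = -4.75583°
INJ-91: φ = -72.22278°, λ = +42.46972°
MS-30: φ = -70.31333°, λ = -26.35750°
δ₁₃ = central angle TP2→MS-30 = 0.177858 rad  (haversine)
θ₁₃ = bearing TP2→MS-30 = 224.507°,  θ₁₂ = bearing TP2→INJ-91 = 135.267°
dₓₜ = R·arcsin(sin δ₁₃ · sin(θ₁₃ − θ₁₂)) = 6378·arcsin(0.17692·sin(89.240°)) = 1134.280 km
|dₓₜ| = 1134.280 km

1134 km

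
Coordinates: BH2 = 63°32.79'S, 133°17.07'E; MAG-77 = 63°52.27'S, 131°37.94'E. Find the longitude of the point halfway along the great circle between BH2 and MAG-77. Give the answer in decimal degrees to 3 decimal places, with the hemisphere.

BH2: φ = -63.54650°, λ = +133.28450°
MAG-77: φ = -63.87117°, λ = +131.63233°
Bx = cos φ₂ cos Δλ = 0.440208,  By = cos φ₂ sin Δλ = -0.012697
φₘ = atan2(sin φ₁ + sin φ₂, √((cos φ₁ + Bx)² + By²)) = -63.71120°
λₘ = λ₁ + atan2(By, cos φ₁ + Bx) = 132.46315°

132.463°E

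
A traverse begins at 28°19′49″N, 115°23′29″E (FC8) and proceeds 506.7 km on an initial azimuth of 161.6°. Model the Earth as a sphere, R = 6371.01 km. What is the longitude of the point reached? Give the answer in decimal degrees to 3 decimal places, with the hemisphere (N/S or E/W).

116.964°E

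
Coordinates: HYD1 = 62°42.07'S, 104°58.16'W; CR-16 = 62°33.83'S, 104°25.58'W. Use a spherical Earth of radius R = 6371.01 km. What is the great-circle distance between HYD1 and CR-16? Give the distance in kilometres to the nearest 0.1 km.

HYD1: φ = -62.70117°, λ = -104.96933°
CR-16: φ = -62.56383°, λ = -104.42633°
Δφ = 0.1373°,  Δλ = 0.5430°
a = sin²(Δφ/2) + cos φ₁ cos φ₂ sin²(Δλ/2) = 0.000006
c = 2·arcsin(√a) = 0.004972 rad = 0.2849°
d = R·c = 6371.01 × 0.004972 = 31.7 km

31.7 km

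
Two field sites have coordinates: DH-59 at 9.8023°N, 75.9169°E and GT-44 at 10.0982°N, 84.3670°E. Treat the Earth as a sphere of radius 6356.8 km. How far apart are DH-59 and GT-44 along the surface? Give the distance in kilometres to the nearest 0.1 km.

924.0 km

Δφ = 0.2959°,  Δλ = 8.4501°
a = sin²(Δφ/2) + cos φ₁ cos φ₂ sin²(Δλ/2) = 0.005272
c = 2·arcsin(√a) = 0.145351 rad = 8.3280°
d = R·c = 6356.8 × 0.145351 = 924.0 km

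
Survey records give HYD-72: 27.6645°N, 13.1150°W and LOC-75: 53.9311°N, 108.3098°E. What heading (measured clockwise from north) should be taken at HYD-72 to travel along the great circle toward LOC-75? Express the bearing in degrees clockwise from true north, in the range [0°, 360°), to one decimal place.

30.3°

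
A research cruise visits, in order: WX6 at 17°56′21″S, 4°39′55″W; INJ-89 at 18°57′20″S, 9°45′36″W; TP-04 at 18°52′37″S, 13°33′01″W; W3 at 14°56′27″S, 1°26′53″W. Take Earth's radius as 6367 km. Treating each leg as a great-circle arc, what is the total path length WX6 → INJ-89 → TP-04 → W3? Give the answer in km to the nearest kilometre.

2306 km

WX6: φ = -17.93917°, λ = -4.66528°
INJ-89: φ = -18.95556°, λ = -9.76000°
TP-04: φ = -18.87694°, λ = -13.55028°
W3: φ = -14.94083°, λ = -1.44806°
WX6→INJ-89: c = 0.086192 rad, d = 548.78 km
INJ-89→TP-04: c = 0.062594 rad, d = 398.54 km
TP-04→W3: c = 0.213371 rad, d = 1358.53 km
Total = 548.78 + 398.54 + 1358.53 = 2305.85 km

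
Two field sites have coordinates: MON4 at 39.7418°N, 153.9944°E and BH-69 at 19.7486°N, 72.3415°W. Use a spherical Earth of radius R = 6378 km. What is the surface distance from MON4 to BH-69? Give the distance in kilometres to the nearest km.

11853 km

Δφ = -19.9932°,  Δλ = 133.6641°
a = sin²(Δφ/2) + cos φ₁ cos φ₂ sin²(Δλ/2) = 0.641822
c = 2·arcsin(√a) = 1.858388 rad = 106.4778°
d = R·c = 6378 × 1.858388 = 11852.8 km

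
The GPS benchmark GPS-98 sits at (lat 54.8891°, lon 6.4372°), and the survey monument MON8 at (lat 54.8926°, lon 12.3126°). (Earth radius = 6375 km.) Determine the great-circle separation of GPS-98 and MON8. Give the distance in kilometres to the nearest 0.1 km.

Δφ = 0.0035°,  Δλ = 5.8754°
a = sin²(Δφ/2) + cos φ₁ cos φ₂ sin²(Δλ/2) = 0.000869
c = 2·arcsin(√a) = 0.058960 rad = 3.3782°
d = R·c = 6375 × 0.058960 = 375.9 km

375.9 km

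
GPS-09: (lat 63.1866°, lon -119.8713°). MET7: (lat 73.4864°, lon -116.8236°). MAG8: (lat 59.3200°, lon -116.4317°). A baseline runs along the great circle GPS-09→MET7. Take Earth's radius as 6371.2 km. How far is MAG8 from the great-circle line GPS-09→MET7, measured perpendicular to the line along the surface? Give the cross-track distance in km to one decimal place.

δ₁₃ = central angle GPS-09→MAG8 = 0.073377 rad  (haversine)
θ₁₃ = bearing GPS-09→MAG8 = 155.318°,  θ₁₂ = bearing GPS-09→MET7 = 4.822°
dₓₜ = R·arcsin(sin δ₁₃ · sin(θ₁₃ − θ₁₂)) = 6371.2·arcsin(0.07331·sin(150.497°)) = 230.072 km
|dₓₜ| = 230.072 km

230.1 km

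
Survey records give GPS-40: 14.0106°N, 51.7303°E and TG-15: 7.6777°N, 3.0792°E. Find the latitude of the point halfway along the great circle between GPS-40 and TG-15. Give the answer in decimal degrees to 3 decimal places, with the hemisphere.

11.872°N

Bx = cos φ₂ cos Δλ = 0.654720,  By = cos φ₂ sin Δλ = -0.743971
φₘ = atan2(sin φ₁ + sin φ₂, √((cos φ₁ + Bx)² + By²)) = 11.87186°
λₘ = λ₁ + atan2(By, cos φ₁ + Bx) = 27.13027°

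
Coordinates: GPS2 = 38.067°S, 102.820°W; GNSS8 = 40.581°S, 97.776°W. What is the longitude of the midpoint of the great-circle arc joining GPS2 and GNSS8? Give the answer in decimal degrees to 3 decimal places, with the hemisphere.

100.343°W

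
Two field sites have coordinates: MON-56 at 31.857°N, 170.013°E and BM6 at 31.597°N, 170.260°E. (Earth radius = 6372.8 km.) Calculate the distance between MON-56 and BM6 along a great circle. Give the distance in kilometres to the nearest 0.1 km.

Δφ = -0.2600°,  Δλ = 0.2470°
a = sin²(Δφ/2) + cos φ₁ cos φ₂ sin²(Δλ/2) = 0.000009
c = 2·arcsin(√a) = 0.005834 rad = 0.3343°
d = R·c = 6372.8 × 0.005834 = 37.2 km

37.2 km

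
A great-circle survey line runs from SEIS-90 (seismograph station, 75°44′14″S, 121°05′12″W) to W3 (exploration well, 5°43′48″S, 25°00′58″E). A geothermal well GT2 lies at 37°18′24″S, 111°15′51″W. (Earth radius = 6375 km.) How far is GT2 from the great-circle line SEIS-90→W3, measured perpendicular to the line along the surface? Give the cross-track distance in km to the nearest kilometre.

SEIS-90: φ = -75.73722°, λ = -121.08667°
W3: φ = -5.73000°, λ = +25.01611°
GT2: φ = -37.30667°, λ = -111.26417°
δ₁₃ = central angle SEIS-90→GT2 = 0.675348 rad  (haversine)
θ₁₃ = bearing SEIS-90→GT2 = 12.536°,  θ₁₂ = bearing SEIS-90→W3 = 146.075°
dₓₜ = R·arcsin(sin δ₁₃ · sin(θ₁₃ − θ₁₂)) = 6375·arcsin(0.62517·sin(-133.539°)) = -2998.393 km
|dₓₜ| = 2998.393 km

2998 km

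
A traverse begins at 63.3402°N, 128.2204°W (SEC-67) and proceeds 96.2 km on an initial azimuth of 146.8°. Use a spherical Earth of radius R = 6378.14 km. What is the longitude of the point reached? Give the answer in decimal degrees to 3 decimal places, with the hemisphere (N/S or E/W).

127.192°W

δ = d/R = 96.2/6378.14 = 0.015083 rad
φ₂ = arcsin(sin φ₁ cos δ + cos φ₁ sin δ cos θ)
   = arcsin(0.89369·0.99989 + 0.44869·0.01508·-0.83676) = 62.61330°
λ₂ = λ₁ + atan2(sin θ sin δ cos φ₁, cos δ − sin φ₁ sin φ₂) = -127.19169°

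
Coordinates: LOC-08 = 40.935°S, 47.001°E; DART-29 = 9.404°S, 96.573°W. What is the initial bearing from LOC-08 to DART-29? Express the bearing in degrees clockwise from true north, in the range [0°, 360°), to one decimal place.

222.3°

Δλ = -143.5740°
y = sin Δλ · cos φ₂ = -0.585804
x = cos φ₁ sin φ₂ − sin φ₁ cos φ₂ cos Δλ = -0.643544
θ = atan2(y, x) = -137.6891° → 222.3109° (mod 360°)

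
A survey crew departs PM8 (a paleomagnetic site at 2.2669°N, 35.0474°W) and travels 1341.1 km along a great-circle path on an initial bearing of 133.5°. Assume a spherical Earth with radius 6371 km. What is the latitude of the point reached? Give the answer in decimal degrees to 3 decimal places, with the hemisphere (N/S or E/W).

6.029°S

δ = d/R = 1341.1/6371 = 0.210501 rad
φ₂ = arcsin(sin φ₁ cos δ + cos φ₁ sin δ cos θ)
   = arcsin(0.03955·0.97793 + 0.99922·0.20895·-0.68835) = -6.02932°
λ₂ = λ₁ + atan2(sin θ sin δ cos φ₁, cos δ − sin φ₁ sin φ₂) = -26.28080°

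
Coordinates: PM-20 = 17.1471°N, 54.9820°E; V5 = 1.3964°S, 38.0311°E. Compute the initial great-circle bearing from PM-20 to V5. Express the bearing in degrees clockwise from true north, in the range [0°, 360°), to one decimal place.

Δλ = -16.9509°
y = sin Δλ · cos φ₂ = -0.291466
x = cos φ₁ sin φ₂ − sin φ₁ cos φ₂ cos Δλ = -0.305220
θ = atan2(y, x) = -136.3205° → 223.6795° (mod 360°)

223.7°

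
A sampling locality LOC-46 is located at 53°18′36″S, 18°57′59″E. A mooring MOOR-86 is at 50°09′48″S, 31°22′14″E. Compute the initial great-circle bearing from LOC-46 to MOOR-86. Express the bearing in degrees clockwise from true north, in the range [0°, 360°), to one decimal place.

LOC-46: φ = -53.31000°, λ = +18.96639°
MOOR-86: φ = -50.16333°, λ = +31.37056°
Δλ = 12.4042°
y = sin Δλ · cos φ₂ = 0.137605
x = cos φ₁ sin φ₂ − sin φ₁ cos φ₂ cos Δλ = 0.042901
θ = atan2(y, x) = 72.6842° → 72.6842° (mod 360°)

72.7°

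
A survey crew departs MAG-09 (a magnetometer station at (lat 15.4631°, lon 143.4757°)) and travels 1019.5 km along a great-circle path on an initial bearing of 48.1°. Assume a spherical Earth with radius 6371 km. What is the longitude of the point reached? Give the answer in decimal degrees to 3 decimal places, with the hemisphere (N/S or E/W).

150.797°E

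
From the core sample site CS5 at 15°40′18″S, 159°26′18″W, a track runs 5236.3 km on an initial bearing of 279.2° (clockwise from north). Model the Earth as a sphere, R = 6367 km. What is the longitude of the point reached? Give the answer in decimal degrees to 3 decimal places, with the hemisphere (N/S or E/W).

CS5: φ = -15.67167°, λ = -159.43833°
δ = d/R = 5236.3/6367 = 0.822412 rad
φ₂ = arcsin(sin φ₁ cos δ + cos φ₁ sin δ cos θ)
   = arcsin(-0.27012·0.68046 + 0.96283·0.73279·0.15988) = -4.07164°
λ₂ = λ₁ + atan2(sin θ sin δ cos φ₁, cos δ − sin φ₁ sin φ₂) = 154.07672°

154.077°E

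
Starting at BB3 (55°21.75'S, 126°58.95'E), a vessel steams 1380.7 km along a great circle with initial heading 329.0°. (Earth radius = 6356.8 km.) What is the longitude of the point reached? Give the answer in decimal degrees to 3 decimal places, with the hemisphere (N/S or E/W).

BB3: φ = -55.36250°, λ = +126.98250°
δ = d/R = 1380.7/6356.8 = 0.217200 rad
φ₂ = arcsin(sin φ₁ cos δ + cos φ₁ sin δ cos θ)
   = arcsin(-0.82276·0.97650 + 0.56838·0.21550·0.85717) = -44.30227°
λ₂ = λ₁ + atan2(sin θ sin δ cos φ₁, cos δ − sin φ₁ sin φ₂) = 118.06077°

118.061°E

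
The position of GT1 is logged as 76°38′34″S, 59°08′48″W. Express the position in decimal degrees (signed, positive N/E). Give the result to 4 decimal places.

lat: 76.6428° S → -76.6428°
lon: 59.1467° W → -59.1467°

-76.6428°, -59.1467°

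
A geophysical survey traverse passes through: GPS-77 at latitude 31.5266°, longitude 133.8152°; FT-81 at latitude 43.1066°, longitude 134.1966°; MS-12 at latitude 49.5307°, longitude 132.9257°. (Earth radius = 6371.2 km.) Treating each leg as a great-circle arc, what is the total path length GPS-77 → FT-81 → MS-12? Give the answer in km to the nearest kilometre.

2009 km

GPS-77→FT-81: c = 0.202178 rad, d = 1288.12 km
FT-81→MS-12: c = 0.113159 rad, d = 720.96 km
Total = 1288.12 + 720.96 = 2009.07 km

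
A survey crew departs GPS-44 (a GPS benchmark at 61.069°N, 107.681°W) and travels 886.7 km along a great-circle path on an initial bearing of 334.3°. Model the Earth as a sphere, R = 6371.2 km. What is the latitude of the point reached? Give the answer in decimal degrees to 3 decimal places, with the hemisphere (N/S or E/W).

68.004°N

δ = d/R = 886.7/6371.2 = 0.139173 rad
φ₂ = arcsin(sin φ₁ cos δ + cos φ₁ sin δ cos θ)
   = arcsin(0.87520·0.99033 + 0.48376·0.13872·0.90108) = 68.00411°
λ₂ = λ₁ + atan2(sin θ sin δ cos φ₁, cos δ − sin φ₁ sin φ₂) = -116.92395°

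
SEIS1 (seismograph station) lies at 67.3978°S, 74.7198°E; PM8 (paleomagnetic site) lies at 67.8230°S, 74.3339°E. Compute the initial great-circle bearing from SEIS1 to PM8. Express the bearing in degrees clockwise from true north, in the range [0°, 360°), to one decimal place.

Δλ = -0.3859°
y = sin Δλ · cos φ₂ = -0.002542
x = cos φ₁ sin φ₂ − sin φ₁ cos φ₂ cos Δλ = -0.007429
θ = atan2(y, x) = -161.1082° → 198.8918° (mod 360°)

198.9°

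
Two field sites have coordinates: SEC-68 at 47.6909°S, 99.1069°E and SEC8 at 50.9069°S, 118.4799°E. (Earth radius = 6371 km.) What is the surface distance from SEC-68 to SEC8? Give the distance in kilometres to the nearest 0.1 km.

Δφ = -3.2160°,  Δλ = 19.3730°
a = sin²(Δφ/2) + cos φ₁ cos φ₂ sin²(Δλ/2) = 0.012804
c = 2·arcsin(√a) = 0.226797 rad = 12.9945°
d = R·c = 6371 × 0.226797 = 1444.9 km

1444.9 km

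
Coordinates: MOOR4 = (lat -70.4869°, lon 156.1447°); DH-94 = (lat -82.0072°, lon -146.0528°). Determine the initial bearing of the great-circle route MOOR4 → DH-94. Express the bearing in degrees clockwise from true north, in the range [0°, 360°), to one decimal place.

Δλ = 57.8025°
y = sin Δλ · cos φ₂ = 0.117665
x = cos φ₁ sin φ₂ − sin φ₁ cos φ₂ cos Δλ = -0.260942
θ = atan2(y, x) = 155.7282° → 155.7282° (mod 360°)

155.7°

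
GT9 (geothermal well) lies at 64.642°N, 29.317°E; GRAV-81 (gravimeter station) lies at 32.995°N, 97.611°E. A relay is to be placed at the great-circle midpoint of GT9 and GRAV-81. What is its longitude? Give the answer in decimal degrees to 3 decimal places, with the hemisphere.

Bx = cos φ₂ cos Δλ = 0.310195,  By = cos φ₂ sin Δλ = 0.779248
φₘ = atan2(sin φ₁ + sin φ₂, √((cos φ₁ + Bx)² + By²)) = 53.45015°
λₘ = λ₁ + atan2(By, cos φ₁ + Bx) = 75.85613°

75.856°E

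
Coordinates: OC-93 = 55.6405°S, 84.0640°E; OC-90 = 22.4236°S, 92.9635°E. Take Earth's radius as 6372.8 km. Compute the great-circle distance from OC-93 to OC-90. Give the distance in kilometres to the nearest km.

3767 km

Δφ = 33.2169°,  Δλ = 8.8995°
a = sin²(Δφ/2) + cos φ₁ cos φ₂ sin²(Δλ/2) = 0.084839
c = 2·arcsin(√a) = 0.591111 rad = 33.8682°
d = R·c = 6372.8 × 0.591111 = 3767.0 km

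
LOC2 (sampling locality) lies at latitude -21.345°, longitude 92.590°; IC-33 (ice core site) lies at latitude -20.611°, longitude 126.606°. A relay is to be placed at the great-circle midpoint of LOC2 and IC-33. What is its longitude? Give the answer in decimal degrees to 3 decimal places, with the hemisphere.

Bx = cos φ₂ cos Δλ = 0.775826,  By = cos φ₂ sin Δλ = 0.523617
φₘ = atan2(sin φ₁ + sin φ₂, √((cos φ₁ + Bx)² + By²)) = -21.84880°
λₘ = λ₁ + atan2(By, cos φ₁ + Bx) = 109.64104°

109.641°E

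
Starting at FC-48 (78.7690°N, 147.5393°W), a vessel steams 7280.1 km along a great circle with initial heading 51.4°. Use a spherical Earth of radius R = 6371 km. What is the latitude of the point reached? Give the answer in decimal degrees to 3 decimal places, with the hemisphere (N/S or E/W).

δ = d/R = 7280.1/6371 = 1.142693 rad
φ₂ = arcsin(sin φ₁ cos δ + cos φ₁ sin δ cos θ)
   = arcsin(0.98085·0.41515 + 0.19477·0.90975·0.62388) = 31.18077°
λ₂ = λ₁ + atan2(sin θ sin δ cos φ₁, cos δ − sin φ₁ sin φ₂) = -23.74571°

31.181°N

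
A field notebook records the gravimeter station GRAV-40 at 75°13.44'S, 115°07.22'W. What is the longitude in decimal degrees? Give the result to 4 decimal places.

115° + 7.22′/60 = 115 + 0.12033 = 115.1203°

115.1203°W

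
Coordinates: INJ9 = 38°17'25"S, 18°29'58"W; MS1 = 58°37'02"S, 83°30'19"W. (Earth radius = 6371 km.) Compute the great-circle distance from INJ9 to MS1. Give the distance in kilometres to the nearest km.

5052 km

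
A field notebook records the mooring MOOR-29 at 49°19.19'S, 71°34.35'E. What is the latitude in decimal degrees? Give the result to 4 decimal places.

49.3198°S

49° + 19.19′/60 = 49 + 0.31983 = 49.3198°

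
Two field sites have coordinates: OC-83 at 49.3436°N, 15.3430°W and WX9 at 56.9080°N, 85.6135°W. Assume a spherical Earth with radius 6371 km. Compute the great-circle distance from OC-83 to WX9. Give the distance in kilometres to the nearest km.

Δφ = 7.5644°,  Δλ = -70.2705°
a = sin²(Δφ/2) + cos φ₁ cos φ₂ sin²(Δλ/2) = 0.122170
c = 2·arcsin(√a) = 0.714134 rad = 40.9168°
d = R·c = 6371 × 0.714134 = 4549.7 km

4550 km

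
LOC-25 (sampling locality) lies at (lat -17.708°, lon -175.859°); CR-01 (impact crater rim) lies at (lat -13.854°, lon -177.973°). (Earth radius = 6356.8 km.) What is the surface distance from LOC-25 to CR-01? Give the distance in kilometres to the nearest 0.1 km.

Δφ = 3.8540°,  Δλ = -2.1140°
a = sin²(Δφ/2) + cos φ₁ cos φ₂ sin²(Δλ/2) = 0.001445
c = 2·arcsin(√a) = 0.076057 rad = 4.3577°
d = R·c = 6356.8 × 0.076057 = 483.5 km

483.5 km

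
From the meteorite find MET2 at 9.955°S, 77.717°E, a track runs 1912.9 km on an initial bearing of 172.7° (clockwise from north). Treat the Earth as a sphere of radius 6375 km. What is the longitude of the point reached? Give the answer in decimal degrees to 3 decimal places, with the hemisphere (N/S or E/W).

δ = d/R = 1912.9/6375 = 0.300063 rad
φ₂ = arcsin(sin φ₁ cos δ + cos φ₁ sin δ cos θ)
   = arcsin(-0.17287·0.95532 + 0.98494·0.29558·-0.99189) = -26.99549°
λ₂ = λ₁ + atan2(sin θ sin δ cos φ₁, cos δ − sin φ₁ sin φ₂) = 80.13275°

80.133°E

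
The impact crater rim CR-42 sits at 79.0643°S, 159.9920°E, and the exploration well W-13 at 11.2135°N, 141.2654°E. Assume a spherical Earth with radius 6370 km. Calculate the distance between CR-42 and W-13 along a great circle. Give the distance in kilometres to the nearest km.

10100 km

Δφ = 90.2778°,  Δλ = -18.7266°
a = sin²(Δφ/2) + cos φ₁ cos φ₂ sin²(Δλ/2) = 0.507350
c = 2·arcsin(√a) = 1.585496 rad = 90.8423°
d = R·c = 6370 × 1.585496 = 10099.6 km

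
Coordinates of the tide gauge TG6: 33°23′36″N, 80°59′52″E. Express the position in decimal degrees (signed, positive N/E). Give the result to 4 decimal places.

+33.3933°, +80.9978°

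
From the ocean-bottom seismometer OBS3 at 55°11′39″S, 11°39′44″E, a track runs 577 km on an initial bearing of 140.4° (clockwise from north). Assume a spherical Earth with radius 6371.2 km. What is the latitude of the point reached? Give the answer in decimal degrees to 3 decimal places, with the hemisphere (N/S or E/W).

OBS3: φ = -55.19417°, λ = +11.66222°
δ = d/R = 577/6371.2 = 0.090564 rad
φ₂ = arcsin(sin φ₁ cos δ + cos φ₁ sin δ cos θ)
   = arcsin(-0.82109·0.99590 + 0.57080·0.09044·-0.77051) = -59.03729°
λ₂ = λ₁ + atan2(sin θ sin δ cos φ₁, cos δ − sin φ₁ sin φ₂) = 18.09585°

59.037°S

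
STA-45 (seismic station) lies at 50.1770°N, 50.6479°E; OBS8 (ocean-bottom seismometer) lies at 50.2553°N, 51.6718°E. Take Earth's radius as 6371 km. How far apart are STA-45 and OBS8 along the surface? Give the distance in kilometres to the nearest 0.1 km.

73.4 km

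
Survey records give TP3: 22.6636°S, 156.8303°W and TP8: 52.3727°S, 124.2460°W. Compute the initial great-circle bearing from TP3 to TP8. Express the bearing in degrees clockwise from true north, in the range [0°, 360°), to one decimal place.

148.3°

Δλ = 32.5843°
y = sin Δλ · cos φ₂ = 0.328791
x = cos φ₁ sin φ₂ − sin φ₁ cos φ₂ cos Δλ = -0.532624
θ = atan2(y, x) = 148.3128° → 148.3128° (mod 360°)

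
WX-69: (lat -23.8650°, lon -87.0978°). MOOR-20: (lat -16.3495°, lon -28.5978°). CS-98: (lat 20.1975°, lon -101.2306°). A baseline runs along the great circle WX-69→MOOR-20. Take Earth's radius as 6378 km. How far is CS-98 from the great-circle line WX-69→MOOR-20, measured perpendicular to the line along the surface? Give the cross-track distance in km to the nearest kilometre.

4659 km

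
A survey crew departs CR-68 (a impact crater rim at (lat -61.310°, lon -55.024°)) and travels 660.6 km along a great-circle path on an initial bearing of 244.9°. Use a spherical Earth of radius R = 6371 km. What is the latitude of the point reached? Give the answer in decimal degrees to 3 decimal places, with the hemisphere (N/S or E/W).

63.329°S

δ = d/R = 660.6/6371 = 0.103689 rad
φ₂ = arcsin(sin φ₁ cos δ + cos φ₁ sin δ cos θ)
   = arcsin(-0.87723·0.99463 + 0.48007·0.10350·-0.42420) = -63.32871°
λ₂ = λ₁ + atan2(sin θ sin δ cos φ₁, cos δ − sin φ₁ sin φ₂) = -67.07665°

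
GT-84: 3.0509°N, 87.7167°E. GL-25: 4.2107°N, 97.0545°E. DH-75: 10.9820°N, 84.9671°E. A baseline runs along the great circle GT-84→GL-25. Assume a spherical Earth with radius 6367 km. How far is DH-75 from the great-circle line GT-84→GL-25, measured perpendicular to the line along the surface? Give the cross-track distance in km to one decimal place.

913.3 km

δ₁₃ = central angle GT-84→DH-75 = 0.146376 rad  (haversine)
θ₁₃ = bearing GT-84→DH-75 = 341.163°,  θ₁₂ = bearing GT-84→GL-25 = 82.625°
dₓₜ = R·arcsin(sin δ₁₃ · sin(θ₁₃ − θ₁₂)) = 6367·arcsin(0.14585·sin(258.538°)) = -913.261 km
|dₓₜ| = 913.261 km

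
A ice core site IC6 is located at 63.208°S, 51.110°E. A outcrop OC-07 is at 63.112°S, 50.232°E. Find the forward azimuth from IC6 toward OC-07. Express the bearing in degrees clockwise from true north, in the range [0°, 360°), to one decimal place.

283.2°

Δλ = -0.8780°
y = sin Δλ · cos φ₂ = -0.006930
x = cos φ₁ sin φ₂ − sin φ₁ cos φ₂ cos Δλ = 0.001628
θ = atan2(y, x) = -76.7788° → 283.2212° (mod 360°)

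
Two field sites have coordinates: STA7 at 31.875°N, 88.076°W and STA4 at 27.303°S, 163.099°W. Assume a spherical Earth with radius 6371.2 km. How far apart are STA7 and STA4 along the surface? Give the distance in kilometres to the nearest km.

10309 km

Δφ = -59.1780°,  Δλ = -75.0230°
a = sin²(Δφ/2) + cos φ₁ cos φ₂ sin²(Δλ/2) = 0.523606
c = 2·arcsin(√a) = 1.618026 rad = 92.7060°
d = R·c = 6371.2 × 1.618026 = 10308.8 km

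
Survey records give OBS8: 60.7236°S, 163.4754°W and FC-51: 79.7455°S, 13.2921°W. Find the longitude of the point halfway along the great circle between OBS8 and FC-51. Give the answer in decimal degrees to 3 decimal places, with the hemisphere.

Bx = cos φ₂ cos Δλ = -0.154455,  By = cos φ₂ sin Δλ = 0.088517
φₘ = atan2(sin φ₁ + sin φ₂, √((cos φ₁ + Bx)² + By²)) = -79.43927°
λₘ = λ₁ + atan2(By, cos φ₁ + Bx) = -148.65621°

148.656°W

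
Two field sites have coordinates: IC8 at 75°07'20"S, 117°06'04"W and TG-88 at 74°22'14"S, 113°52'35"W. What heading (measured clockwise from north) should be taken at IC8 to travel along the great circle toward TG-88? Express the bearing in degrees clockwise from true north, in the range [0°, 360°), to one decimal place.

IC8: φ = -75.12222°, λ = -117.10111°
TG-88: φ = -74.37056°, λ = -113.87639°
Δλ = 3.2247°
y = sin Δλ · cos φ₂ = 0.015155
x = cos φ₁ sin φ₂ − sin φ₁ cos φ₂ cos Δλ = 0.012706
θ = atan2(y, x) = 50.0229° → 50.0229° (mod 360°)

50.0°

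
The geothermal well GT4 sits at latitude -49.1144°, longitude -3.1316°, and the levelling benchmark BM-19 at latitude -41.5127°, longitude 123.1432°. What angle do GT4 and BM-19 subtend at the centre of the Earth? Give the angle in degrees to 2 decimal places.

77.81°

Δφ = 7.6017°,  Δλ = 126.2748°
a = sin²(Δφ/2) + cos φ₁ cos φ₂ sin²(Δλ/2) = 0.394457
c = 2·arcsin(√a) = 1.358110 rad = 77.8140°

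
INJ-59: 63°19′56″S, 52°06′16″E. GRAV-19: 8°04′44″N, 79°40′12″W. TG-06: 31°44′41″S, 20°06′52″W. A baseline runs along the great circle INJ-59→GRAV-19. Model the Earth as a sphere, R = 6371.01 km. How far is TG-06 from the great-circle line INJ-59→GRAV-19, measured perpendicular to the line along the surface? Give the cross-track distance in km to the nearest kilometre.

3094 km

INJ-59: φ = -63.33222°, λ = +52.10444°
GRAV-19: φ = +8.07889°, λ = -79.67000°
TG-06: φ = -31.74472°, λ = -20.11444°
δ₁₃ = central angle INJ-59→TG-06 = 0.943790 rad  (haversine)
θ₁₃ = bearing INJ-59→TG-06 = 269.712°,  θ₁₂ = bearing INJ-59→GRAV-19 = 234.517°
dₓₜ = R·arcsin(sin δ₁₃ · sin(θ₁₃ − θ₁₂)) = 6371.01·arcsin(0.80979·sin(35.195°)) = 3093.730 km
|dₓₜ| = 3093.730 km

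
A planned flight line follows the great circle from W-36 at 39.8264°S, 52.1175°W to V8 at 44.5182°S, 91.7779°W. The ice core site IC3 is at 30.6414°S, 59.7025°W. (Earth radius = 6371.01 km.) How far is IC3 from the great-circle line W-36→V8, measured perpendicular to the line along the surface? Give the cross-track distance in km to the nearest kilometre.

δ₁₃ = central angle W-36→IC3 = 0.193191 rad  (haversine)
θ₁₃ = bearing W-36→IC3 = 323.735°,  θ₁₂ = bearing W-36→V8 = 247.672°
dₓₜ = R·arcsin(sin δ₁₃ · sin(θ₁₃ − θ₁₂)) = 6371.01·arcsin(0.19199·sin(76.063°)) = 1194.153 km
|dₓₜ| = 1194.153 km

1194 km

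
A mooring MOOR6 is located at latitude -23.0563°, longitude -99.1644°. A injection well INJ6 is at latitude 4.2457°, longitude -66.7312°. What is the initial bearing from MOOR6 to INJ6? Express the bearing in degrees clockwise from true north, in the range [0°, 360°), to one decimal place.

Δλ = 32.4332°
y = sin Δλ · cos φ₂ = 0.534844
x = cos φ₁ sin φ₂ − sin φ₁ cos φ₂ cos Δλ = 0.397760
θ = atan2(y, x) = 53.3621° → 53.3621° (mod 360°)

53.4°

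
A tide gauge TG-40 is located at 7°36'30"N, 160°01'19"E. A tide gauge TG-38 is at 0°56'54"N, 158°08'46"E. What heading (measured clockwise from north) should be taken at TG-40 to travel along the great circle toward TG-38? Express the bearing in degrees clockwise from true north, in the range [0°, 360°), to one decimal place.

195.8°

TG-40: φ = +7.60833°, λ = +160.02194°
TG-38: φ = +0.94833°, λ = +158.14611°
Δλ = -1.8758°
y = sin Δλ · cos φ₂ = -0.032729
x = cos φ₁ sin φ₂ − sin φ₁ cos φ₂ cos Δλ = -0.115906
θ = atan2(y, x) = -164.2316° → 195.7684° (mod 360°)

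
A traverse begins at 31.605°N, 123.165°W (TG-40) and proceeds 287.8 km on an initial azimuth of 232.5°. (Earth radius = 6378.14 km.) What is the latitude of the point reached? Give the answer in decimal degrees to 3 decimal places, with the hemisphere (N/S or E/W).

30.009°N

δ = d/R = 287.8/6378.14 = 0.045123 rad
φ₂ = arcsin(sin φ₁ cos δ + cos φ₁ sin δ cos θ)
   = arcsin(0.52406·0.99898 + 0.85168·0.04511·-0.60876) = 30.00925°
λ₂ = λ₁ + atan2(sin θ sin δ cos φ₁, cos δ − sin φ₁ sin φ₂) = -125.53349°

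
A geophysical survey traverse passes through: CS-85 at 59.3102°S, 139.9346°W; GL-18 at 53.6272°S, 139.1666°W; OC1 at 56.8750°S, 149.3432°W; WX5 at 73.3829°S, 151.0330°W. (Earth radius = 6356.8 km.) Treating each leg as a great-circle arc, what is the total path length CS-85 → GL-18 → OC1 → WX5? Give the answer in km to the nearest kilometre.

CS-85→GL-18: c = 0.099461 rad, d = 632.26 km
GL-18→OC1: c = 0.115863 rad, d = 736.51 km
OC1→WX5: c = 0.288356 rad, d = 1833.02 km
Total = 632.26 + 736.51 + 1833.02 = 3201.79 km

3202 km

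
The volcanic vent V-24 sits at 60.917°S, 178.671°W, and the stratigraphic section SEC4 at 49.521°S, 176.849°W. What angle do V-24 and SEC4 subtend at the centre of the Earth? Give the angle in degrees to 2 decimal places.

Δφ = 11.3960°,  Δλ = 1.8220°
a = sin²(Δφ/2) + cos φ₁ cos φ₂ sin²(Δλ/2) = 0.009937
c = 2·arcsin(√a) = 0.199704 rad = 11.4422°

11.44°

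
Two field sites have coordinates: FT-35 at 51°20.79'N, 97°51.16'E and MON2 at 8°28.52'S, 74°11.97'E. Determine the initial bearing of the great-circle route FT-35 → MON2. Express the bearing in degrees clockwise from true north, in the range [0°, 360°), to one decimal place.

FT-35: φ = +51.34650°, λ = +97.85267°
MON2: φ = -8.47533°, λ = +74.19950°
Δλ = -23.6532°
y = sin Δλ · cos φ₂ = -0.396818
x = cos φ₁ sin φ₂ − sin φ₁ cos φ₂ cos Δλ = -0.799577
θ = atan2(y, x) = -153.6055° → 206.3945° (mod 360°)

206.4°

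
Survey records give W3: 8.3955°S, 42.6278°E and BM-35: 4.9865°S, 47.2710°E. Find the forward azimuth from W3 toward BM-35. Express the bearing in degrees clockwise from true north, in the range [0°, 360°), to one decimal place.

53.8°

Δλ = 4.6432°
y = sin Δλ · cos φ₂ = 0.080644
x = cos φ₁ sin φ₂ − sin φ₁ cos φ₂ cos Δλ = 0.058986
θ = atan2(y, x) = 53.8170° → 53.8170° (mod 360°)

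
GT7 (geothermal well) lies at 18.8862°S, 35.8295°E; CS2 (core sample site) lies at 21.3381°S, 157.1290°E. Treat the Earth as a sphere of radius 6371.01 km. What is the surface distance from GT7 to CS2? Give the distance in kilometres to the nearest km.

12218 km

Δφ = -2.4519°,  Δλ = 121.2995°
a = sin²(Δφ/2) + cos φ₁ cos φ₂ sin²(Δλ/2) = 0.670033
c = 2·arcsin(√a) = 1.917784 rad = 109.8809°
d = R·c = 6371.01 × 1.917784 = 12218.2 km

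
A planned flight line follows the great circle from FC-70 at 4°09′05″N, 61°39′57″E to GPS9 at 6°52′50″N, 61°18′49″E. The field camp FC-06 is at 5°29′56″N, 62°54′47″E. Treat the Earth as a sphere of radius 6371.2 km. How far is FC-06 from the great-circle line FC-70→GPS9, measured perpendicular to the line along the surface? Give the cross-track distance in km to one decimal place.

156.0 km

FC-70: φ = +4.15139°, λ = +61.66583°
GPS9: φ = +6.88056°, λ = +61.31361°
FC-06: φ = +5.49889°, λ = +62.91306°
δ₁₃ = central angle FC-70→FC-06 = 0.031994 rad  (haversine)
θ₁₃ = bearing FC-70→FC-06 = 42.635°,  θ₁₂ = bearing FC-70→GPS9 = 352.696°
dₓₜ = R·arcsin(sin δ₁₃ · sin(θ₁₃ − θ₁₂)) = 6371.2·arcsin(0.03199·sin(-310.061°)) = 155.997 km
|dₓₜ| = 155.997 km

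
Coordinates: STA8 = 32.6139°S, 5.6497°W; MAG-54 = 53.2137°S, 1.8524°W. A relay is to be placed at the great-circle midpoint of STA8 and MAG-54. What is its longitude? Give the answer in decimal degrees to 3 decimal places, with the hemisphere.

Bx = cos φ₂ cos Δλ = 0.597517,  By = cos φ₂ sin Δλ = 0.039659
φₘ = atan2(sin φ₁ + sin φ₂, √((cos φ₁ + Bx)² + By²)) = -42.92904°
λₘ = λ₁ + atan2(By, cos φ₁ + Bx) = -4.07195°

4.072°W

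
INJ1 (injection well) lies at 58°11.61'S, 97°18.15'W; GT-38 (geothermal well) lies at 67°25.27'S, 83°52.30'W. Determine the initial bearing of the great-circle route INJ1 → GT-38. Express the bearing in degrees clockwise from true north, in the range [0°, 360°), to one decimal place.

INJ1: φ = -58.19350°, λ = -97.30250°
GT-38: φ = -67.42117°, λ = -83.87167°
Δλ = 13.4308°
y = sin Δλ · cos φ₂ = 0.089182
x = cos φ₁ sin φ₂ − sin φ₁ cos φ₂ cos Δλ = -0.169282
θ = atan2(y, x) = 152.2187° → 152.2187° (mod 360°)

152.2°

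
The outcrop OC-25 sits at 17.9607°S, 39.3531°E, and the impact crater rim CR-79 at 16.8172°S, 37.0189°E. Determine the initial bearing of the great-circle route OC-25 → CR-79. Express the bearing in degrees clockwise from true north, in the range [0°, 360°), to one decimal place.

Δλ = -2.3342°
y = sin Δλ · cos φ₂ = -0.038986
x = cos φ₁ sin φ₂ − sin φ₁ cos φ₂ cos Δλ = 0.019712
θ = atan2(y, x) = -63.1787° → 296.8213° (mod 360°)

296.8°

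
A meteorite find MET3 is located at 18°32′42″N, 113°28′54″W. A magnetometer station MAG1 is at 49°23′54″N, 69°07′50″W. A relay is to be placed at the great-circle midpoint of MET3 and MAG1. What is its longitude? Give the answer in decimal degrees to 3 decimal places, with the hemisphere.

MET3: φ = +18.54500°, λ = -113.48167°
MAG1: φ = +49.39833°, λ = -69.13056°
Bx = cos φ₂ cos Δλ = 0.465365,  By = cos φ₂ sin Δλ = 0.454941
φₘ = atan2(sin φ₁ + sin φ₂, √((cos φ₁ + Bx)² + By²)) = 35.96197°
λₘ = λ₁ + atan2(By, cos φ₁ + Bx) = -95.63993°

95.640°W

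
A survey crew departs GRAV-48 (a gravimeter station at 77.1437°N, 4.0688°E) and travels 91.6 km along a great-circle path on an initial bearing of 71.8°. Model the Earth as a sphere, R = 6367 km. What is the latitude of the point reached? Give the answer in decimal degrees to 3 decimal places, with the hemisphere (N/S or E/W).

δ = d/R = 91.6/6367 = 0.014387 rad
φ₂ = arcsin(sin φ₁ cos δ + cos φ₁ sin δ cos θ)
   = arcsin(0.97493·0.99990 + 0.22251·0.01439·0.31233) = 77.37725°
λ₂ = λ₁ + atan2(sin θ sin δ cos φ₁, cos δ − sin φ₁ sin φ₂) = 7.65430°

77.377°N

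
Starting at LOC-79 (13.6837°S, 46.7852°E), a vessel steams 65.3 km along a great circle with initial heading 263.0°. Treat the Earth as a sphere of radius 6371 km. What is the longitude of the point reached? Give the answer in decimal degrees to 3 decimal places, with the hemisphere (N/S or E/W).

46.185°E

δ = d/R = 65.3/6371 = 0.010250 rad
φ₂ = arcsin(sin φ₁ cos δ + cos φ₁ sin δ cos θ)
   = arcsin(-0.23656·0.99995 + 0.97162·0.01025·-0.12187) = -13.75455°
λ₂ = λ₁ + atan2(sin θ sin δ cos φ₁, cos δ − sin φ₁ sin φ₂) = 46.18511°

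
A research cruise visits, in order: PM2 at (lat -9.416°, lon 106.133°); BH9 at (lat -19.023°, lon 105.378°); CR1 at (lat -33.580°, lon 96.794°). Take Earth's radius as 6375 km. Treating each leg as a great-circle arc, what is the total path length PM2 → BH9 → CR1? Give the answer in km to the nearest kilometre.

PM2→BH9: c = 0.168158 rad, d = 1072.01 km
BH9→CR1: c = 0.287078 rad, d = 1830.12 km
Total = 1072.01 + 1830.12 = 2902.13 km

2902 km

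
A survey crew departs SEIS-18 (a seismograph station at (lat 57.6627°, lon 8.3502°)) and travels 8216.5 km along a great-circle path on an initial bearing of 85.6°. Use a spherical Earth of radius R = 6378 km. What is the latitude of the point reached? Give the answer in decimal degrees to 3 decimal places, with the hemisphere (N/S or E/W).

δ = d/R = 8216.5/6378 = 1.288257 rad
φ₂ = arcsin(sin φ₁ cos δ + cos φ₁ sin δ cos θ)
   = arcsin(0.84491·0.27880 + 0.53490·0.96035·0.07672) = 15.96013°
λ₂ = λ₁ + atan2(sin θ sin δ cos φ₁, cos δ − sin φ₁ sin φ₂) = 93.16584°

15.960°N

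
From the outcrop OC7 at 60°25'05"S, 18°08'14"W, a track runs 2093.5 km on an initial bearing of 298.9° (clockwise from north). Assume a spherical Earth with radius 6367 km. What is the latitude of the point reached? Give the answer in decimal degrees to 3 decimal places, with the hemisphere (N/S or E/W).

OC7: φ = -60.41806°, λ = -18.13722°
δ = d/R = 2093.5/6367 = 0.328805 rad
φ₂ = arcsin(sin φ₁ cos δ + cos φ₁ sin δ cos θ)
   = arcsin(-0.86965·0.94643 + 0.49367·0.32291·0.48328) = -48.24694°
λ₂ = λ₁ + atan2(sin θ sin δ cos φ₁, cos δ − sin φ₁ sin φ₂) = -43.25761°

48.247°S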